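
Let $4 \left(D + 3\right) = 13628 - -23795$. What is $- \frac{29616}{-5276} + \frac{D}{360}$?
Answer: $\frac{60006869}{1899360} \approx 31.593$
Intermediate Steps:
$D = \frac{37411}{4}$ ($D = -3 + \frac{13628 - -23795}{4} = -3 + \frac{13628 + 23795}{4} = -3 + \frac{1}{4} \cdot 37423 = -3 + \frac{37423}{4} = \frac{37411}{4} \approx 9352.8$)
$- \frac{29616}{-5276} + \frac{D}{360} = - \frac{29616}{-5276} + \frac{37411}{4 \cdot 360} = \left(-29616\right) \left(- \frac{1}{5276}\right) + \frac{37411}{4} \cdot \frac{1}{360} = \frac{7404}{1319} + \frac{37411}{1440} = \frac{60006869}{1899360}$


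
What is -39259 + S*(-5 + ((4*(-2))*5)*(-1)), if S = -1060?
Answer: -76359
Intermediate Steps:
-39259 + S*(-5 + ((4*(-2))*5)*(-1)) = -39259 - 1060*(-5 + ((4*(-2))*5)*(-1)) = -39259 - 1060*(-5 - 8*5*(-1)) = -39259 - 1060*(-5 - 40*(-1)) = -39259 - 1060*(-5 + 40) = -39259 - 1060*35 = -39259 - 37100 = -76359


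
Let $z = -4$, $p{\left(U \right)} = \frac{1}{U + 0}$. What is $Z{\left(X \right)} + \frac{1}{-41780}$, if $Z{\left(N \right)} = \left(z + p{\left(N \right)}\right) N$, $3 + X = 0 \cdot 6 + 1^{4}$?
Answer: $\frac{376019}{41780} \approx 9.0$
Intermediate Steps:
$p{\left(U \right)} = \frac{1}{U}$
$X = -2$ ($X = -3 + \left(0 \cdot 6 + 1^{4}\right) = -3 + \left(0 + 1\right) = -3 + 1 = -2$)
$Z{\left(N \right)} = N \left(-4 + \frac{1}{N}\right)$ ($Z{\left(N \right)} = \left(-4 + \frac{1}{N}\right) N = N \left(-4 + \frac{1}{N}\right)$)
$Z{\left(X \right)} + \frac{1}{-41780} = \left(1 - -8\right) + \frac{1}{-41780} = \left(1 + 8\right) - \frac{1}{41780} = 9 - \frac{1}{41780} = \frac{376019}{41780}$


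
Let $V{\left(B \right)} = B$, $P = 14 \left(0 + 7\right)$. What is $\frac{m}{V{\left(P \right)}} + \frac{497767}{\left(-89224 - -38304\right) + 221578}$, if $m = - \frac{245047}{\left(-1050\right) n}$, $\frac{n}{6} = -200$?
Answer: $\frac{3412358329393}{1170713880000} \approx 2.9148$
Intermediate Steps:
$n = -1200$ ($n = 6 \left(-200\right) = -1200$)
$P = 98$ ($P = 14 \cdot 7 = 98$)
$m = - \frac{245047}{1260000}$ ($m = - \frac{245047}{\left(-1050\right) \left(-1200\right)} = - \frac{245047}{1260000} \approx -0.19448$)
$\frac{m}{V{\left(P \right)}} + \frac{497767}{\left(-89224 - -38304\right) + 221578} = - \frac{245047}{1260000 \cdot 98} + \frac{497767}{\left(-89224 - -38304\right) + 221578} = \left(- \frac{245047}{1260000}\right) \frac{1}{98} + \frac{497767}{\left(-89224 + 38304\right) + 221578} = - \frac{245047}{123480000} + \frac{497767}{-50920 + 221578} = - \frac{245047}{123480000} + \frac{497767}{170658} = \frac{3412358329393}{1170713880000}$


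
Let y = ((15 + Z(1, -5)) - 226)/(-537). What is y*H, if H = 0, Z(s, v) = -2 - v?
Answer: 0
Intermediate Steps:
y = 208/537 (y = ((15 + (-2 - 1*(-5))) - 226)/(-537) = ((15 + (-2 + 5)) - 226)*(-1/537) = ((15 + 3) - 226)*(-1/537) = (18 - 226)*(-1/537) = -208*(-1/537) = 208/537 ≈ 0.38734)
y*H = (208/537)*0 = 0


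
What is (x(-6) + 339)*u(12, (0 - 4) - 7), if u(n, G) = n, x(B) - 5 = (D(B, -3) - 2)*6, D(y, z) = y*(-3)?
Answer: 5280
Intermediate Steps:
D(y, z) = -3*y
x(B) = -7 - 18*B (x(B) = 5 + (-3*B - 2)*6 = 5 + (-2 - 3*B)*6 = 5 + (-12 - 18*B) = -7 - 18*B)
(x(-6) + 339)*u(12, (0 - 4) - 7) = ((-7 - 18*(-6)) + 339)*12 = ((-7 + 108) + 339)*12 = (101 + 339)*12 = 440*12 = 5280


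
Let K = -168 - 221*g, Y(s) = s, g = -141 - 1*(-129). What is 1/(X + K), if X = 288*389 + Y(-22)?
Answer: 1/114494 ≈ 8.7341e-6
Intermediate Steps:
g = -12 (g = -141 + 129 = -12)
X = 112010 (X = 288*389 - 22 = 112032 - 22 = 112010)
K = 2484 (K = -168 - 221*(-12) = -168 + 2652 = 2484)
1/(X + K) = 1/(112010 + 2484) = 1/114494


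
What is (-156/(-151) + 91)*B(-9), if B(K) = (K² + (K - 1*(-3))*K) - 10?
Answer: 1737125/151 ≈ 11504.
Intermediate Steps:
B(K) = -10 + K² + K*(3 + K) (B(K) = (K² + (K + 3)*K) - 10 = (K² + (3 + K)*K) - 10 = (K² + K*(3 + K)) - 10 = -10 + K² + K*(3 + K))
(-156/(-151) + 91)*B(-9) = (-156/(-151) + 91)*(-10 + 2*(-9)² + 3*(-9)) = (-156*(-1/151) + 91)*(-10 + 2*81 - 27) = (156/151 + 91)*(-10 + 162 - 27) = (13897/151)*125 = 1737125/151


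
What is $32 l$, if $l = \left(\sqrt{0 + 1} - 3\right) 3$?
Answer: $-192$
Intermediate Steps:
$l = -6$ ($l = \left(\sqrt{1} - 3\right) 3 = \left(1 - 3\right) 3 = \left(-2\right) 3 = -6$)
$32 l = 32 \left(-6\right) = -192$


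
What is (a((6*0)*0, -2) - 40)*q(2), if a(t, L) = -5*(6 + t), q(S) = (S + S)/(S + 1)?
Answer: -280/3 ≈ -93.333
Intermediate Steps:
q(S) = 2*S/(1 + S) (q(S) = (2*S)/(1 + S) = 2*S/(1 + S))
a(t, L) = -30 - 5*t
(a((6*0)*0, -2) - 40)*q(2) = ((-30 - 5*6*0*0) - 40)*(2*2/(1 + 2)) = ((-30 - 0*0) - 40)*(2*2/3) = ((-30 - 5*0) - 40)*(2*2*(1/3)) = ((-30 + 0) - 40)*(4/3) = (-30 - 40)*(4/3) = -70*4/3 = -280/3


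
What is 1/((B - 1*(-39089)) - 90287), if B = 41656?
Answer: -1/9542 ≈ -0.00010480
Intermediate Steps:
1/((B - 1*(-39089)) - 90287) = 1/((41656 - 1*(-39089)) - 90287) = 1/((41656 + 39089) - 90287) = 1/(80745 - 90287) = 1/(-9542) = -1/9542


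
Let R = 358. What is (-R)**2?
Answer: 128164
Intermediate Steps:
(-R)**2 = (-1*358)**2 = (-358)**2 = 128164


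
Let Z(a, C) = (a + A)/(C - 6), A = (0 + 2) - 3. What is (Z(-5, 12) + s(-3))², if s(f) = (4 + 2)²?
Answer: 1225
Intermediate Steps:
A = -1 (A = 2 - 3 = -1)
Z(a, C) = (-1 + a)/(-6 + C) (Z(a, C) = (a - 1)/(C - 6) = (-1 + a)/(-6 + C))
s(f) = 36 (s(f) = 6² = 36)
(Z(-5, 12) + s(-3))² = ((-1 - 5)/(-6 + 12) + 36)² = (-6/6 + 36)² = ((⅙)*(-6) + 36)² = (-1 + 36)² = 35² = 1225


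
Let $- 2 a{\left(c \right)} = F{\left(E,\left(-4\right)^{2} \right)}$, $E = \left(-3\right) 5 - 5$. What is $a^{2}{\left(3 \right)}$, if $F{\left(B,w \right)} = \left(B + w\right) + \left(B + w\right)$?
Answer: $16$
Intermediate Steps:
$E = -20$ ($E = -15 - 5 = -20$)
$F{\left(B,w \right)} = 2 B + 2 w$
$a{\left(c \right)} = 4$ ($a{\left(c \right)} = - \frac{2 \left(-20\right) + 2 \left(-4\right)^{2}}{2} = - \frac{-40 + 2 \cdot 16}{2} = - \frac{-40 + 32}{2} = \left(- \frac{1}{2}\right) \left(-8\right) = 4$)
$a^{2}{\left(3 \right)} = 4^{2} = 16$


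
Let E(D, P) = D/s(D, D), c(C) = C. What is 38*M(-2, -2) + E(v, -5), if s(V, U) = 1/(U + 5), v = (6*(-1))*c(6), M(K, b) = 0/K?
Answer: 1116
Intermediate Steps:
M(K, b) = 0
v = -36 (v = (6*(-1))*6 = -6*6 = -36)
s(V, U) = 1/(5 + U)
E(D, P) = D*(5 + D) (E(D, P) = D/(1/(5 + D)) = D*(5 + D))
38*M(-2, -2) + E(v, -5) = 38*0 - 36*(5 - 36) = 0 - 36*(-31) = 0 + 1116 = 1116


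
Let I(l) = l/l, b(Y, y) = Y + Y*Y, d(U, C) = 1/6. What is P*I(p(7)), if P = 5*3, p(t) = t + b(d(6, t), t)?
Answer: 15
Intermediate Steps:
d(U, C) = ⅙
b(Y, y) = Y + Y²
p(t) = 7/36 + t (p(t) = t + (1 + ⅙)/6 = t + (⅙)*(7/6) = t + 7/36 = 7/36 + t)
I(l) = 1
P = 15
P*I(p(7)) = 15*1 = 15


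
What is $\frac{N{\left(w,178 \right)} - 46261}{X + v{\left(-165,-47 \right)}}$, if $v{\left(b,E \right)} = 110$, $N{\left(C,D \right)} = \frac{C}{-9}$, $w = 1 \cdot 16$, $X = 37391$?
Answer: $- \frac{416365}{337509} \approx -1.2336$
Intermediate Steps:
$w = 16$
$N{\left(C,D \right)} = - \frac{C}{9}$ ($N{\left(C,D \right)} = C \left(- \frac{1}{9}\right) = - \frac{C}{9}$)
$\frac{N{\left(w,178 \right)} - 46261}{X + v{\left(-165,-47 \right)}} = \frac{\left(- \frac{1}{9}\right) 16 - 46261}{37391 + 110} = \frac{- \frac{16}{9} - 46261}{37501} = \left(- \frac{416365}{9}\right) \frac{1}{37501} = - \frac{416365}{337509}$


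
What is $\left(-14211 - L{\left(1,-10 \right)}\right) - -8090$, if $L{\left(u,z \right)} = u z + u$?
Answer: $-6112$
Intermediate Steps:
$L{\left(u,z \right)} = u + u z$
$\left(-14211 - L{\left(1,-10 \right)}\right) - -8090 = \left(-14211 - 1 \left(1 - 10\right)\right) - -8090 = \left(-14211 - 1 \left(-9\right)\right) + 8090 = \left(-14211 - -9\right) + 8090 = \left(-14211 + 9\right) + 8090 = -14202 + 8090 = -6112$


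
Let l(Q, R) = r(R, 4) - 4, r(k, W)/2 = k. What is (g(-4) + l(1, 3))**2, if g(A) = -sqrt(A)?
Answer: -8*I ≈ -8.0*I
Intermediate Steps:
r(k, W) = 2*k
l(Q, R) = -4 + 2*R (l(Q, R) = 2*R - 4 = -4 + 2*R)
(g(-4) + l(1, 3))**2 = (-sqrt(-4) + (-4 + 2*3))**2 = (-2*I + (-4 + 6))**2 = (-2*I + 2)**2 = (2 - 2*I)**2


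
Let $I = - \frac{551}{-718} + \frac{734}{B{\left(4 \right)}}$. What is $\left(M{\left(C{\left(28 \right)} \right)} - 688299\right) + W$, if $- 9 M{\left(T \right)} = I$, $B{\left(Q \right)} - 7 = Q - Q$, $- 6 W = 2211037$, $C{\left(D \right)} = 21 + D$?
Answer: $- \frac{23902027889}{22617} \approx -1.0568 \cdot 10^{6}$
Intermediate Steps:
$W = - \frac{2211037}{6}$ ($W = \left(- \frac{1}{6}\right) 2211037 = - \frac{2211037}{6} \approx -3.6851 \cdot 10^{5}$)
$B{\left(Q \right)} = 7$ ($B{\left(Q \right)} = 7 + \left(Q - Q\right) = 7 + 0 = 7$)
$I = \frac{530869}{5026}$ ($I = - \frac{551}{-718} + \frac{734}{7} = \left(-551\right) \left(- \frac{1}{718}\right) + 734 \cdot \frac{1}{7} = \frac{551}{718} + \frac{734}{7} = \frac{530869}{5026} \approx 105.62$)
$M{\left(T \right)} = - \frac{530869}{45234}$ ($M{\left(T \right)} = \left(- \frac{1}{9}\right) \frac{530869}{5026} = - \frac{530869}{45234}$)
$\left(M{\left(C{\left(28 \right)} \right)} - 688299\right) + W = \left(- \frac{530869}{45234} - 688299\right) - \frac{2211037}{6} = - \frac{31135047835}{45234} - \frac{2211037}{6} = - \frac{23902027889}{22617}$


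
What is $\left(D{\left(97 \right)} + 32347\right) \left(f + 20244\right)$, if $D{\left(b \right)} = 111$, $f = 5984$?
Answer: $851308424$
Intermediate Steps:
$\left(D{\left(97 \right)} + 32347\right) \left(f + 20244\right) = \left(111 + 32347\right) \left(5984 + 20244\right) = 32458 \cdot 26228 = 851308424$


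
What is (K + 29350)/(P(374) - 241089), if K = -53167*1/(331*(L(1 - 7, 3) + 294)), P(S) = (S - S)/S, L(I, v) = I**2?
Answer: -3205847333/26334151470 ≈ -0.12174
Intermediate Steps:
P(S) = 0 (P(S) = 0/S = 0)
K = -53167/109230 (K = -53167*1/(331*((1 - 7)**2 + 294)) = -53167*1/(331*((-6)**2 + 294)) = -53167*1/(331*(36 + 294)) = -53167/(330*331) = -53167/109230 ≈ -0.48674)
(K + 29350)/(P(374) - 241089) = (-53167/109230 + 29350)/(0 - 241089) = (3205847333/109230)/(-241089) = (3205847333/109230)*(-1/241089) = -3205847333/26334151470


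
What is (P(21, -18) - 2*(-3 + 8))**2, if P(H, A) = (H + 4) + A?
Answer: 9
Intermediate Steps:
P(H, A) = 4 + A + H (P(H, A) = (4 + H) + A = 4 + A + H)
(P(21, -18) - 2*(-3 + 8))**2 = ((4 - 18 + 21) - 2*(-3 + 8))**2 = (7 - 2*5)**2 = (7 - 10)**2 = (-3)**2 = 9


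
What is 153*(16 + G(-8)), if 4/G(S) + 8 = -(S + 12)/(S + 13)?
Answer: 26163/11 ≈ 2378.5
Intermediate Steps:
G(S) = 4/(-8 - (12 + S)/(13 + S)) (G(S) = 4/(-8 - (S + 12)/(S + 13)) = 4/(-8 - (12 + S)/(13 + S)))
153*(16 + G(-8)) = 153*(16 + 4*(-13 - 1*(-8))/(116 + 9*(-8))) = 153*(16 + 4*(-13 + 8)/(116 - 72)) = 153*(16 + 4*(-5)/44) = 153*(16 + 4*(1/44)*(-5)) = 153*(16 - 5/11) = 153*(171/11) = 26163/11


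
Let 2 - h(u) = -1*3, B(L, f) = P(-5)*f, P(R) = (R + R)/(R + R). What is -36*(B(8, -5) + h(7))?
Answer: 0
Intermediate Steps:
P(R) = 1 (P(R) = (2*R)/((2*R)) = (2*R)*(1/(2*R)) = 1)
B(L, f) = f (B(L, f) = 1*f = f)
h(u) = 5 (h(u) = 2 - (-1)*3 = 2 - 1*(-3) = 2 + 3 = 5)
-36*(B(8, -5) + h(7)) = -36*(-5 + 5) = -36*0 = 0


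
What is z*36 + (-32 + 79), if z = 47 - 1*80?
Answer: -1141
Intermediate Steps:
z = -33 (z = 47 - 80 = -33)
z*36 + (-32 + 79) = -33*36 + (-32 + 79) = -1188 + 47 = -1141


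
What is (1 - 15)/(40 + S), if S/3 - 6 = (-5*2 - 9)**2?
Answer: -2/163 ≈ -0.012270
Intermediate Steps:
S = 1101 (S = 18 + 3*(-5*2 - 9)**2 = 18 + 3*(-10 - 9)**2 = 18 + 3*(-19)**2 = 18 + 3*361 = 18 + 1083 = 1101)
(1 - 15)/(40 + S) = (1 - 15)/(40 + 1101) = -14/1141 = -14*1/1141 = -2/163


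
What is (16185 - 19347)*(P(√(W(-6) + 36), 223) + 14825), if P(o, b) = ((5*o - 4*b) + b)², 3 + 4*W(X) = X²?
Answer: -2931124989/2 + 10576890*√177 ≈ -1.3248e+9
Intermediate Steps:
W(X) = -¾ + X²/4
P(o, b) = (-3*b + 5*o)² (P(o, b) = ((-4*b + 5*o) + b)² = (-3*b + 5*o)²)
(16185 - 19347)*(P(√(W(-6) + 36), 223) + 14825) = (16185 - 19347)*((-5*√((-¾ + (¼)*(-6)²) + 36) + 3*223)² + 14825) = -3162*((-5*√((-¾ + (¼)*36) + 36) + 669)² + 14825) = -3162*((-5*√((-¾ + 9) + 36) + 669)² + 14825) = -3162*((-5*√(33/4 + 36) + 669)² + 14825) = -3162*((-5*√177/2 + 669)² + 14825) = -3162*((669 - 5*√177/2)² + 14825) = -3162*(14825 + (669 - 5*√177/2)²) = -46876650 - 3162*(669 - 5*√177/2)²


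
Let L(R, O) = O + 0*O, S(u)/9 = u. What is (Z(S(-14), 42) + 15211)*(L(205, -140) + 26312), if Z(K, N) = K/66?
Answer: 4378575600/11 ≈ 3.9805e+8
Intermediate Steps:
S(u) = 9*u
Z(K, N) = K/66 (Z(K, N) = K*(1/66) = K/66)
L(R, O) = O (L(R, O) = O + 0 = O)
(Z(S(-14), 42) + 15211)*(L(205, -140) + 26312) = ((9*(-14))/66 + 15211)*(-140 + 26312) = ((1/66)*(-126) + 15211)*26172 = (-21/11 + 15211)*26172 = (167300/11)*26172 = 4378575600/11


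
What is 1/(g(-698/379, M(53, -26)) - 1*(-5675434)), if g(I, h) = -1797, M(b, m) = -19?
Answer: 1/5673637 ≈ 1.7625e-7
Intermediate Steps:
1/(g(-698/379, M(53, -26)) - 1*(-5675434)) = 1/(-1797 - 1*(-5675434)) = 1/(-1797 + 5675434) = 1/5673637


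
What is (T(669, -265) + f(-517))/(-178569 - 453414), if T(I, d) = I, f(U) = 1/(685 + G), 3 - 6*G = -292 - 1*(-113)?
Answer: -478559/452078506 ≈ -0.0010586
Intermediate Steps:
G = 91/3 (G = ½ - (-292 - 1*(-113))/6 = ½ - (-292 + 113)/6 = ½ - ⅙*(-179) = ½ + 179/6 = 91/3 ≈ 30.333)
f(U) = 3/2146 (f(U) = 1/(685 + 91/3) = 1/(2146/3) = 3/2146)
(T(669, -265) + f(-517))/(-178569 - 453414) = (669 + 3/2146)/(-178569 - 453414) = (1435677/2146)/(-631983) = (1435677/2146)*(-1/631983) = -478559/452078506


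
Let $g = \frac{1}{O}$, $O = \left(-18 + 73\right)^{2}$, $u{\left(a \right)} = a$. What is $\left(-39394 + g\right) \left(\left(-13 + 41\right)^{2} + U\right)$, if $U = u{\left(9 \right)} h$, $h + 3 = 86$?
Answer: $- \frac{182444445819}{3025} \approx -6.0312 \cdot 10^{7}$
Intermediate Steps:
$h = 83$ ($h = -3 + 86 = 83$)
$O = 3025$ ($O = 55^{2} = 3025$)
$g = \frac{1}{3025} \approx 0.00033058$
$U = 747$ ($U = 9 \cdot 83 = 747$)
$\left(-39394 + g\right) \left(\left(-13 + 41\right)^{2} + U\right) = \left(-39394 + \frac{1}{3025}\right) \left(\left(-13 + 41\right)^{2} + 747\right) = - \frac{119166849 \left(28^{2} + 747\right)}{3025} = - \frac{119166849 \left(784 + 747\right)}{3025} = \left(- \frac{119166849}{3025}\right) 1531 = - \frac{182444445819}{3025}$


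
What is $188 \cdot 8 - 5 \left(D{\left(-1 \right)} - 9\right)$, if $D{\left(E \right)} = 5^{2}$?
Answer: $1424$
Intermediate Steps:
$D{\left(E \right)} = 25$
$188 \cdot 8 - 5 \left(D{\left(-1 \right)} - 9\right) = 188 \cdot 8 - 5 \left(25 - 9\right) = 1504 - 80 = 1424$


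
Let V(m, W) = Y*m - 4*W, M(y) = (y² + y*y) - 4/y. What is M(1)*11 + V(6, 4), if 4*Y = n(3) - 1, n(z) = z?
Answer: -35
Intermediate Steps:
M(y) = -4/y + 2*y² (M(y) = (y² + y²) - 4/y = 2*y² - 4/y = -4/y + 2*y²)
Y = ½ (Y = (3 - 1)/4 = (¼)*2 = ½ ≈ 0.50000)
V(m, W) = m/2 - 4*W
M(1)*11 + V(6, 4) = (2*(-2 + 1³)/1)*11 + ((½)*6 - 4*4) = (2*1*(-2 + 1))*11 + (3 - 16) = (2*1*(-1))*11 - 13 = -2*11 - 13 = -22 - 13 = -35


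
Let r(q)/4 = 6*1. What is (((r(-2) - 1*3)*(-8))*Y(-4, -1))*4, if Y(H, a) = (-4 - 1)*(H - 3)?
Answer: -23520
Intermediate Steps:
r(q) = 24 (r(q) = 4*(6*1) = 4*6 = 24)
Y(H, a) = 15 - 5*H (Y(H, a) = -5*(-3 + H) = 15 - 5*H)
(((r(-2) - 1*3)*(-8))*Y(-4, -1))*4 = (((24 - 1*3)*(-8))*(15 - 5*(-4)))*4 = (((24 - 3)*(-8))*(15 + 20))*4 = ((21*(-8))*35)*4 = -168*35*4 = -5880*4 = -23520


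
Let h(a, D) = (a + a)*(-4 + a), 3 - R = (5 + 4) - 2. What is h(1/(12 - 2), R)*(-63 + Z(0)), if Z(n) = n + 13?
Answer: 39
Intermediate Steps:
Z(n) = 13 + n
R = -4 (R = 3 - ((5 + 4) - 2) = 3 - (9 - 2) = 3 - 1*7 = 3 - 7 = -4)
h(a, D) = 2*a*(-4 + a) (h(a, D) = (2*a)*(-4 + a) = 2*a*(-4 + a))
h(1/(12 - 2), R)*(-63 + Z(0)) = (2*(-4 + 1/(12 - 2))/(12 - 2))*(-63 + (13 + 0)) = (2*(-4 + 1/10)/10)*(-63 + 13) = (2*(⅒)*(-4 + ⅒))*(-50) = (2*(⅒)*(-39/10))*(-50) = -39/50*(-50) = 39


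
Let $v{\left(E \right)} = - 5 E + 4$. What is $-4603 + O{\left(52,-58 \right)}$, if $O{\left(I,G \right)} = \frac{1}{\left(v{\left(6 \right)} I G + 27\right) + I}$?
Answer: $- \frac{361312484}{78495} \approx -4603.0$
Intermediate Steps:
$v{\left(E \right)} = 4 - 5 E$
$O{\left(I,G \right)} = \frac{1}{27 + I - 26 G I}$ ($O{\left(I,G \right)} = \frac{1}{\left(\left(4 - 30\right) I G + 27\right) + I} = \frac{1}{\left(- 26 I G + 27\right) + I} = \frac{1}{\left(- 26 G I + 27\right) + I} = \frac{1}{\left(27 - 26 G I\right) + I} = \frac{1}{27 + I - 26 G I}$)
$-4603 + O{\left(52,-58 \right)} = -4603 + \frac{1}{27 + 52 - \left(-1508\right) 52} = -4603 + \frac{1}{27 + 52 + 78416} = -4603 + \frac{1}{78495} = - \frac{361312484}{78495}$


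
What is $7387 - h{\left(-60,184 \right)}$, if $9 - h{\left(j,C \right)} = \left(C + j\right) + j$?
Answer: $7442$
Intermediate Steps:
$h{\left(j,C \right)} = 9 - C - 2 j$ ($h{\left(j,C \right)} = 9 - \left(\left(C + j\right) + j\right) = 9 - \left(C + 2 j\right) = 9 - C - 2 j$)
$7387 - h{\left(-60,184 \right)} = 7387 - \left(9 - 184 - -120\right) = 7387 - \left(9 - 184 + 120\right) = 7387 - -55 = 7387 + 55 = 7442$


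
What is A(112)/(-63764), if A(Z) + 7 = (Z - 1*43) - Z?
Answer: 25/31882 ≈ 0.00078414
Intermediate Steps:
A(Z) = -50 (A(Z) = -7 + ((Z - 1*43) - Z) = -7 + ((Z - 43) - Z) = -7 + ((-43 + Z) - Z) = -7 - 43 = -50)
A(112)/(-63764) = -50/(-63764) = -50*(-1/63764) = 25/31882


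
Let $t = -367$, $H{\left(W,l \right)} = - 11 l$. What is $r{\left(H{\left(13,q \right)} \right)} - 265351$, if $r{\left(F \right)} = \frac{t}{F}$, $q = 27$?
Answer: $- \frac{78808880}{297} \approx -2.6535 \cdot 10^{5}$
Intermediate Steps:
$r{\left(F \right)} = - \frac{367}{F}$
$r{\left(H{\left(13,q \right)} \right)} - 265351 = - \frac{367}{\left(-11\right) 27} - 265351 = - \frac{367}{-297} - 265351 = \left(-367\right) \left(- \frac{1}{297}\right) - 265351 = \frac{367}{297} - 265351 = - \frac{78808880}{297}$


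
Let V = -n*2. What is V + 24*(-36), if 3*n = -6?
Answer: -860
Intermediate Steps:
n = -2 (n = (1/3)*(-6) = -2)
V = 4 (V = -1*(-2)*2 = 2*2 = 4)
V + 24*(-36) = 4 + 24*(-36) = 4 - 864 = -860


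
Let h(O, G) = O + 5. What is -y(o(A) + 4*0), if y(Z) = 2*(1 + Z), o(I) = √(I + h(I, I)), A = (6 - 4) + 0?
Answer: -8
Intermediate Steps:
A = 2 (A = 2 + 0 = 2)
h(O, G) = 5 + O
o(I) = √(5 + 2*I) (o(I) = √(I + (5 + I)) = √(5 + 2*I))
y(Z) = 2 + 2*Z
-y(o(A) + 4*0) = -(2 + 2*(√(5 + 2*2) + 4*0)) = -(2 + 2*(√(5 + 4) + 0)) = -(2 + 2*(√9 + 0)) = -(2 + 2*(3 + 0)) = -(2 + 2*3) = -(2 + 6) = -1*8 = -8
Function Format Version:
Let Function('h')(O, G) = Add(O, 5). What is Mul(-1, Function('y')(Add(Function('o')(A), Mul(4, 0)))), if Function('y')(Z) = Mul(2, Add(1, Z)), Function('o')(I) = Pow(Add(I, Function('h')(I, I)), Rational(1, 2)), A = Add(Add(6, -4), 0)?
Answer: -8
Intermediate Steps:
A = 2 (A = Add(2, 0) = 2)
Function('h')(O, G) = Add(5, O)
Function('o')(I) = Pow(Add(5, Mul(2, I)), Rational(1, 2)) (Function('o')(I) = Pow(Add(I, Add(5, I)), Rational(1, 2)) = Pow(Add(5, Mul(2, I)), Rational(1, 2)))
Function('y')(Z) = Add(2, Mul(2, Z))
Mul(-1, Function('y')(Add(Function('o')(A), Mul(4, 0)))) = Mul(-1, Add(2, Mul(2, Add(Pow(Add(5, Mul(2, 2)), Rational(1, 2)), Mul(4, 0))))) = Mul(-1, Add(2, Mul(2, Add(Pow(Add(5, 4), Rational(1, 2)), 0)))) = Mul(-1, Add(2, Mul(2, Add(Pow(9, Rational(1, 2)), 0)))) = Mul(-1, Add(2, Mul(2, Add(3, 0)))) = Mul(-1, Add(2, Mul(2, 3))) = Mul(-1, Add(2, 6)) = Mul(-1, 8) = -8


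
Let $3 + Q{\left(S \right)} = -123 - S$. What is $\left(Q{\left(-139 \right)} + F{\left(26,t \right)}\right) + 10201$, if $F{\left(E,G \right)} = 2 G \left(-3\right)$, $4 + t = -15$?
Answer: $10328$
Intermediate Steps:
$t = -19$ ($t = -4 - 15 = -19$)
$F{\left(E,G \right)} = - 6 G$
$Q{\left(S \right)} = -126 - S$ ($Q{\left(S \right)} = -3 - \left(123 + S\right) = -126 - S$)
$\left(Q{\left(-139 \right)} + F{\left(26,t \right)}\right) + 10201 = \left(\left(-126 - -139\right) - -114\right) + 10201 = \left(\left(-126 + 139\right) + 114\right) + 10201 = \left(13 + 114\right) + 10201 = 127 + 10201 = 10328$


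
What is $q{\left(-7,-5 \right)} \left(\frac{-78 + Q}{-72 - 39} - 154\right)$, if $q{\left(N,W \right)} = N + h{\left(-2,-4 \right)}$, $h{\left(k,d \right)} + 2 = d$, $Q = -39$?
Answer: $\frac{73567}{37} \approx 1988.3$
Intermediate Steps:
$h{\left(k,d \right)} = -2 + d$
$q{\left(N,W \right)} = -6 + N$ ($q{\left(N,W \right)} = N - 6 = -6 + N$)
$q{\left(-7,-5 \right)} \left(\frac{-78 + Q}{-72 - 39} - 154\right) = \left(-6 - 7\right) \left(\frac{-78 - 39}{-72 - 39} - 154\right) = - 13 \left(- \frac{117}{-111} - 154\right) = - 13 \left(\left(-117\right) \left(- \frac{1}{111}\right) - 154\right) = - 13 \left(\frac{39}{37} - 154\right) = \left(-13\right) \left(- \frac{5659}{37}\right) = \frac{73567}{37}$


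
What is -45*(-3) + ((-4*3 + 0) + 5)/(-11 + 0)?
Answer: 1492/11 ≈ 135.64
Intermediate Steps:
-45*(-3) + ((-4*3 + 0) + 5)/(-11 + 0) = 135 + ((-12 + 0) + 5)/(-11) = 135 + (-12 + 5)*(-1/11) = 135 - 7*(-1/11) = 135 + 7/11 = 1492/11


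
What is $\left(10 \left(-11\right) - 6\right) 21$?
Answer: $-2436$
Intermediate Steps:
$\left(10 \left(-11\right) - 6\right) 21 = \left(-110 - 6\right) 21 = \left(-116\right) 21 = -2436$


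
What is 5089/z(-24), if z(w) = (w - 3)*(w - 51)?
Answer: 5089/2025 ≈ 2.5131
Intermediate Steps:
z(w) = (-51 + w)*(-3 + w) (z(w) = (-3 + w)*(-51 + w) = (-51 + w)*(-3 + w))
5089/z(-24) = 5089/(153 + (-24)² - 54*(-24)) = 5089/(153 + 576 + 1296) = 5089/2025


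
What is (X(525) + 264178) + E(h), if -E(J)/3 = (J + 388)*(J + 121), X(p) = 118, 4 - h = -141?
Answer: -161038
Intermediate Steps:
h = 145 (h = 4 - 1*(-141) = 4 + 141 = 145)
E(J) = -3*(121 + J)*(388 + J) (E(J) = -3*(J + 388)*(J + 121) = -3*(388 + J)*(121 + J) = -3*(121 + J)*(388 + J))
(X(525) + 264178) + E(h) = (118 + 264178) + (-140844 - 1527*145 - 3*145²) = 264296 + (-140844 - 221415 - 3*21025) = 264296 + (-140844 - 221415 - 63075) = 264296 - 425334 = -161038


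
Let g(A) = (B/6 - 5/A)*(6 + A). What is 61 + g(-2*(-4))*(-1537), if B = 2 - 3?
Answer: 205153/12 ≈ 17096.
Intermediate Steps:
B = -1
g(A) = (6 + A)*(-⅙ - 5/A) (g(A) = (-1/6 - 5/A)*(6 + A) = (-1*⅙ - 5/A)*(6 + A) = (-⅙ - 5/A)*(6 + A) = (6 + A)*(-⅙ - 5/A))
61 + g(-2*(-4))*(-1537) = 61 + (-6 - 30/((-2*(-4))) - (-1)*(-4)/3)*(-1537) = 61 + (-6 - 30/8 - ⅙*8)*(-1537) = 61 + (-6 - 30*⅛ - 4/3)*(-1537) = 61 + (-6 - 15/4 - 4/3)*(-1537) = 61 - 133/12*(-1537) = 61 + 204421/12 = 205153/12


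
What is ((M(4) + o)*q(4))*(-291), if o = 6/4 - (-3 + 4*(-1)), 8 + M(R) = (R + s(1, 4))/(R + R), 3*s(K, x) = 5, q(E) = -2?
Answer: 2813/4 ≈ 703.25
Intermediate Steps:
s(K, x) = 5/3 (s(K, x) = (⅓)*5 = 5/3)
M(R) = -8 + (5/3 + R)/(2*R) (M(R) = -8 + (R + 5/3)/(R + R) = -8 + (5/3 + R)/((2*R)) = -8 + (5/3 + R)*(1/(2*R)) = -8 + (5/3 + R)/(2*R))
o = 17/2 (o = 6*(¼) - (-3 - 4) = 3/2 - 1*(-7) = 3/2 + 7 = 17/2 ≈ 8.5000)
((M(4) + o)*q(4))*(-291) = (((⅚)*(1 - 9*4)/4 + 17/2)*(-2))*(-291) = (((⅚)*(¼)*(1 - 36) + 17/2)*(-2))*(-291) = (((⅚)*(¼)*(-35) + 17/2)*(-2))*(-291) = ((-175/24 + 17/2)*(-2))*(-291) = ((29/24)*(-2))*(-291) = -29/12*(-291) = 2813/4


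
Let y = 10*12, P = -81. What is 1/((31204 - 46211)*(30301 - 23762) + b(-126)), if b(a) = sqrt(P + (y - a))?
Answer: -98130773/9629648609577364 - sqrt(165)/9629648609577364 ≈ -1.0190e-8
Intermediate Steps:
y = 120
b(a) = sqrt(39 - a) (b(a) = sqrt(-81 + (120 - a)) = sqrt(39 - a))
1/((31204 - 46211)*(30301 - 23762) + b(-126)) = 1/((31204 - 46211)*(30301 - 23762) + sqrt(39 - 1*(-126))) = 1/(-15007*6539 + sqrt(39 + 126)) = 1/(-98130773 + sqrt(165))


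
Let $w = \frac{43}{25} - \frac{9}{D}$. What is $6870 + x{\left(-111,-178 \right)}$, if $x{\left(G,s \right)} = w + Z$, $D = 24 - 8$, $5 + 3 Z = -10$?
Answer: $\frac{2746463}{400} \approx 6866.2$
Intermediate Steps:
$Z = -5$ ($Z = - \frac{5}{3} + \frac{1}{3} \left(-10\right) = - \frac{5}{3} - \frac{10}{3} = -5$)
$D = 16$
$w = \frac{463}{400}$ ($w = \frac{43}{25} - \frac{9}{16} = \frac{463}{400} \approx 1.1575$)
$x{\left(G,s \right)} = - \frac{1537}{400}$ ($x{\left(G,s \right)} = \frac{463}{400} - 5 = - \frac{1537}{400}$)
$6870 + x{\left(-111,-178 \right)} = 6870 - \frac{1537}{400} = \frac{2746463}{400}$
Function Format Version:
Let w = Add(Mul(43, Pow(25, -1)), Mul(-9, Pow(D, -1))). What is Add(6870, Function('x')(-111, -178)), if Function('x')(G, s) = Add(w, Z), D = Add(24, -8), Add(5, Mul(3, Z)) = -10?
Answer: Rational(2746463, 400) ≈ 6866.2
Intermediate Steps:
Z = -5 (Z = Add(Rational(-5, 3), Mul(Rational(1, 3), -10)) = Add(Rational(-5, 3), Rational(-10, 3)) = -5)
D = 16
w = Rational(463, 400) (w = Add(Mul(43, Pow(25, -1)), Mul(-9, Pow(16, -1))) = Add(Mul(43, Rational(1, 25)), Mul(-9, Rational(1, 16))) = Add(Rational(43, 25), Rational(-9, 16)) = Rational(463, 400) ≈ 1.1575)
Function('x')(G, s) = Rational(-1537, 400) (Function('x')(G, s) = Add(Rational(463, 400), -5) = Rational(-1537, 400))
Add(6870, Function('x')(-111, -178)) = Add(6870, Rational(-1537, 400)) = Rational(2746463, 400)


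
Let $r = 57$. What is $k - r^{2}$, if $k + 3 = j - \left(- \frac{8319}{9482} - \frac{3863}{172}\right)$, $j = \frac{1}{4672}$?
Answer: $- \frac{3075133540953}{952447936} \approx -3228.7$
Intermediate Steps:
$j = \frac{1}{4672} \approx 0.00021404$
$k = \frac{19369803111}{952447936}$ ($k = -3 + \left(\frac{1}{4672} - \left(- \frac{8319}{9482} - \frac{3863}{172}\right)\right) = -3 + \left(\frac{1}{4672} - - \frac{19029917}{815452}\right) = -3 + \left(\frac{1}{4672} + \left(\frac{8319}{9482} + \frac{3863}{172}\right)\right) = -3 + \left(\frac{1}{4672} + \frac{19029917}{815452}\right) = -3 + \frac{22227146919}{952447936} = \frac{19369803111}{952447936} \approx 20.337$)
$k - r^{2} = \frac{19369803111}{952447936} - 57^{2} = \frac{19369803111}{952447936} - 3249 = - \frac{3075133540953}{952447936}$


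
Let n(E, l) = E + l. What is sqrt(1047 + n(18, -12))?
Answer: 9*sqrt(13) ≈ 32.450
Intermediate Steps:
sqrt(1047 + n(18, -12)) = sqrt(1047 + (18 - 12)) = sqrt(1047 + 6) = sqrt(1053) = 9*sqrt(13)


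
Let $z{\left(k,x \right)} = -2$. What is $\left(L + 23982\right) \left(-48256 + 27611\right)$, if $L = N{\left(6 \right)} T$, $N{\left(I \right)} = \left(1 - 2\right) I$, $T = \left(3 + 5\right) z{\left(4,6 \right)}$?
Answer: $-497090310$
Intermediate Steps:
$T = -16$ ($T = \left(3 + 5\right) \left(-2\right) = 8 \left(-2\right) = -16$)
$N{\left(I \right)} = - I$
$L = 96$ ($L = \left(-1\right) 6 \left(-16\right) = \left(-6\right) \left(-16\right) = 96$)
$\left(L + 23982\right) \left(-48256 + 27611\right) = \left(96 + 23982\right) \left(-48256 + 27611\right) = 24078 \left(-20645\right) = -497090310$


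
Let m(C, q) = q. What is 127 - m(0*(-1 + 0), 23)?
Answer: 104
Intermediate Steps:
127 - m(0*(-1 + 0), 23) = 127 - 1*23 = 127 - 23 = 104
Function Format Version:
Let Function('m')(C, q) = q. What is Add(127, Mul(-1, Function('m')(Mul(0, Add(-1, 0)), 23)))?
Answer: 104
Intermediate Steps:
Add(127, Mul(-1, Function('m')(Mul(0, Add(-1, 0)), 23))) = Add(127, Mul(-1, 23)) = Add(127, -23) = 104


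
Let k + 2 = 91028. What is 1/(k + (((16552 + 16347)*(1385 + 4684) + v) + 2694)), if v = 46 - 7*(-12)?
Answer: 1/199757881 ≈ 5.0061e-9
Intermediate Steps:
k = 91026 (k = -2 + 91028 = 91026)
v = 130 (v = 46 + 84 = 130)
1/(k + (((16552 + 16347)*(1385 + 4684) + v) + 2694)) = 1/(91026 + (((16552 + 16347)*(1385 + 4684) + 130) + 2694)) = 1/(91026 + ((32899*6069 + 130) + 2694)) = 1/(91026 + ((199664031 + 130) + 2694)) = 1/(91026 + (199664161 + 2694)) = 1/(91026 + 199666855) = 1/199757881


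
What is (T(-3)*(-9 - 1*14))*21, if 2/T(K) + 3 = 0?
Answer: 322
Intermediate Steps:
T(K) = -⅔ (T(K) = 2/(-3 + 0) = 2/(-3) = 2*(-⅓) = -⅔)
(T(-3)*(-9 - 1*14))*21 = -2*(-9 - 1*14)/3*21 = -2*(-9 - 14)/3*21 = -⅔*(-23)*21 = (46/3)*21 = 322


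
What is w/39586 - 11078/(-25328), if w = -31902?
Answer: -92370037/250658552 ≈ -0.36851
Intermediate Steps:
w/39586 - 11078/(-25328) = -31902/39586 - 11078/(-25328) = -31902*1/39586 - 11078*(-1/25328) = -15951/19793 + 5539/12664 = -92370037/250658552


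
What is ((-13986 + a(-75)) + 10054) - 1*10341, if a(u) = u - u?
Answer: -14273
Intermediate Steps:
a(u) = 0
((-13986 + a(-75)) + 10054) - 1*10341 = ((-13986 + 0) + 10054) - 1*10341 = (-13986 + 10054) - 10341 = -3932 - 10341 = -14273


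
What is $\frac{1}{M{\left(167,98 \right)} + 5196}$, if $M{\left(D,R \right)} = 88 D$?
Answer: $\frac{1}{19892} \approx 5.0271 \cdot 10^{-5}$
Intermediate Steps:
$\frac{1}{M{\left(167,98 \right)} + 5196} = \frac{1}{88 \cdot 167 + 5196} = \frac{1}{14696 + 5196} = \frac{1}{19892}$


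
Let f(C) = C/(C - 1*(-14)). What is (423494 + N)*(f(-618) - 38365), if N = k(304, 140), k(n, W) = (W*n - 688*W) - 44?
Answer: -2141599567245/151 ≈ -1.4183e+10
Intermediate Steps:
f(C) = C/(14 + C) (f(C) = C/(C + 14) = C/(14 + C))
k(n, W) = -44 - 688*W + W*n (k(n, W) = (-688*W + W*n) - 44 = -44 - 688*W + W*n)
N = -53804 (N = -44 - 688*140 + 140*304 = -44 - 96320 + 42560 = -53804)
(423494 + N)*(f(-618) - 38365) = (423494 - 53804)*(-618/(14 - 618) - 38365) = 369690*(-618/(-604) - 38365) = 369690*(-618*(-1/604) - 38365) = 369690*(309/302 - 38365) = 369690*(-11585921/302) = -2141599567245/151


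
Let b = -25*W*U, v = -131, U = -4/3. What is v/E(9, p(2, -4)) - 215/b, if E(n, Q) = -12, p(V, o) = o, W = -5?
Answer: 1831/150 ≈ 12.207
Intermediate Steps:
U = -4/3 (U = -4*1/3 = -4/3 ≈ -1.3333)
b = -500/3 (b = -(-125)*(-4)/3 = -25*20/3 = -500/3 ≈ -166.67)
v/E(9, p(2, -4)) - 215/b = -131/(-12) - 215/(-500/3) = -131*(-1/12) - 215*(-3/500) = 131/12 + 129/100 = 1831/150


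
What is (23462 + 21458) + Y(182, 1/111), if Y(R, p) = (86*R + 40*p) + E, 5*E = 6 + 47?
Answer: 33623543/555 ≈ 60583.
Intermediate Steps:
E = 53/5 (E = (6 + 47)/5 = (1/5)*53 = 53/5 ≈ 10.600)
Y(R, p) = 53/5 + 40*p + 86*R (Y(R, p) = (86*R + 40*p) + 53/5 = (40*p + 86*R) + 53/5 = 53/5 + 40*p + 86*R)
(23462 + 21458) + Y(182, 1/111) = (23462 + 21458) + (53/5 + 40/111 + 86*182) = 44920 + (53/5 + 40*(1/111) + 15652) = 44920 + (53/5 + 40/111 + 15652) = 44920 + 8692943/555 = 33623543/555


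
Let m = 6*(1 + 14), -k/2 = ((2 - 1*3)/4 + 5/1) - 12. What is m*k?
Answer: 1305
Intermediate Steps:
k = 29/2 (k = -2*(((2 - 1*3)/4 + 5/1) - 12) = -2*(((2 - 3)*(¼) + 5*1) - 12) = -2*((-1*¼ + 5) - 12) = -2*((-¼ + 5) - 12) = -2*(19/4 - 12) = -2*(-29/4) = 29/2 ≈ 14.500)
m = 90 (m = 6*15 = 90)
m*k = 90*(29/2) = 1305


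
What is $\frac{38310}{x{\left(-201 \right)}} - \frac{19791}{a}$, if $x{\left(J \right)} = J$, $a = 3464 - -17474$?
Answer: $- \frac{268704257}{1402846} \approx -191.54$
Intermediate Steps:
$a = 20938$ ($a = 3464 + 17474 = 20938$)
$\frac{38310}{x{\left(-201 \right)}} - \frac{19791}{a} = \frac{38310}{-201} - \frac{19791}{20938} = 38310 \left(- \frac{1}{201}\right) - \frac{19791}{20938} = - \frac{12770}{67} - \frac{19791}{20938} = - \frac{268704257}{1402846}$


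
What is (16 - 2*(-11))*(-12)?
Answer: -456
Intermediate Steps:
(16 - 2*(-11))*(-12) = (16 + 22)*(-12) = 38*(-12) = -456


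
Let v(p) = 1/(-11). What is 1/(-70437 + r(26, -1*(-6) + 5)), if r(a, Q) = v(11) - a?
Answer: -11/775094 ≈ -1.4192e-5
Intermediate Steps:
v(p) = -1/11
r(a, Q) = -1/11 - a
1/(-70437 + r(26, -1*(-6) + 5)) = 1/(-70437 + (-1/11 - 1*26)) = 1/(-70437 + (-1/11 - 26)) = 1/(-70437 - 287/11) = 1/(-775094/11) = -11/775094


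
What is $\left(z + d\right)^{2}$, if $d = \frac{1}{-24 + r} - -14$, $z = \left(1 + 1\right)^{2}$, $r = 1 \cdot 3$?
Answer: $\frac{142129}{441} \approx 322.29$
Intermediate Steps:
$r = 3$
$z = 4$ ($z = 2^{2} = 4$)
$d = \frac{293}{21}$ ($d = \frac{1}{-24 + 3} - -14 = \frac{1}{-21} + 14 = - \frac{1}{21} + 14 = \frac{293}{21} \approx 13.952$)
$\left(z + d\right)^{2} = \left(4 + \frac{293}{21}\right)^{2} = \left(\frac{377}{21}\right)^{2} = \frac{142129}{441}$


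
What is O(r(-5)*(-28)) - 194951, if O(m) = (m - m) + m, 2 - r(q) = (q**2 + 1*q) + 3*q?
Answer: -194867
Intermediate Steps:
r(q) = 2 - q**2 - 4*q (r(q) = 2 - ((q**2 + 1*q) + 3*q) = 2 - ((q**2 + q) + 3*q) = 2 - ((q + q**2) + 3*q) = 2 - (q**2 + 4*q) = 2 + (-q**2 - 4*q) = 2 - q**2 - 4*q)
O(m) = m (O(m) = 0 + m = m)
O(r(-5)*(-28)) - 194951 = (2 - 1*(-5)**2 - 4*(-5))*(-28) - 194951 = (2 - 1*25 + 20)*(-28) - 194951 = (2 - 25 + 20)*(-28) - 194951 = -3*(-28) - 194951 = 84 - 194951 = -194867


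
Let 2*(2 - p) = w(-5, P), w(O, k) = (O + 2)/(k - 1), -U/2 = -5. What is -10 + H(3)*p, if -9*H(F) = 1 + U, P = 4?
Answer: -235/18 ≈ -13.056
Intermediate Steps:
U = 10 (U = -2*(-5) = 10)
w(O, k) = (2 + O)/(-1 + k)
H(F) = -11/9 (H(F) = -(1 + 10)/9 = -1/9*11 = -11/9)
p = 5/2 (p = 2 - (2 - 5)/(2*(-1 + 4)) = 2 - (-3)/(2*3) = 2 - (-3)/6 = 2 - 1/2*(-1) = 2 + 1/2 = 5/2 ≈ 2.5000)
-10 + H(3)*p = -10 - 11/9*5/2 = -10 - 55/18 = -235/18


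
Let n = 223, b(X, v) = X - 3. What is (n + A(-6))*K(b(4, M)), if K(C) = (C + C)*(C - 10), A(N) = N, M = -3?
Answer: -3906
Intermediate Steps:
b(X, v) = -3 + X
K(C) = 2*C*(-10 + C) (K(C) = (2*C)*(-10 + C) = 2*C*(-10 + C))
(n + A(-6))*K(b(4, M)) = (223 - 6)*(2*(-3 + 4)*(-10 + (-3 + 4))) = 217*(2*1*(-10 + 1)) = 217*(2*1*(-9)) = 217*(-18) = -3906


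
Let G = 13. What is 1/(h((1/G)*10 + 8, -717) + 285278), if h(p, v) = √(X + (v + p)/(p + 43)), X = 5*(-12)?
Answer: 191992094/54771120641719 - I*√33372051/54771120641719 ≈ 3.5054e-6 - 1.0547e-10*I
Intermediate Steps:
X = -60
h(p, v) = √(-60 + (p + v)/(43 + p)) (h(p, v) = √(-60 + (v + p)/(p + 43)) = √(-60 + (p + v)/(43 + p)))
1/(h((1/G)*10 + 8, -717) + 285278) = 1/(√((-2580 - 717 - 59*((1/13)*10 + 8))/(43 + ((1/13)*10 + 8))) + 285278) = 1/(√((-2580 - 717 - 59*(10/13 + 8))/(43 + (10/13 + 8))) + 285278) = 1/(√((-2580 - 717 - 59*114/13)/(43 + 114/13)) + 285278) = 1/(√((-2580 - 717 - 6726/13)/(673/13)) + 285278) = 1/(√((13/673)*(-49587/13)) + 285278) = 1/(√(-49587/673) + 285278) = 1/(I*√33372051/673 + 285278) = 1/(285278 + I*√33372051/673)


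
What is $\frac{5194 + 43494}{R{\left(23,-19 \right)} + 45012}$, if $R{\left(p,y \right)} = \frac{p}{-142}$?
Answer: $\frac{6913696}{6391681} \approx 1.0817$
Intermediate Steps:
$R{\left(p,y \right)} = - \frac{p}{142}$ ($R{\left(p,y \right)} = p \left(- \frac{1}{142}\right) = - \frac{p}{142}$)
$\frac{5194 + 43494}{R{\left(23,-19 \right)} + 45012} = \frac{5194 + 43494}{\left(- \frac{1}{142}\right) 23 + 45012} = \frac{48688}{- \frac{23}{142} + 45012} = \frac{48688}{\frac{6391681}{142}} = 48688 \cdot \frac{142}{6391681} = \frac{6913696}{6391681}$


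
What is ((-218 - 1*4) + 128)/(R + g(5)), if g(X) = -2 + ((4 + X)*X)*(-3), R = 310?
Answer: -94/173 ≈ -0.54335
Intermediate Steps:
g(X) = -2 - 3*X*(4 + X) (g(X) = -2 + (X*(4 + X))*(-3) = -2 - 3*X*(4 + X))
((-218 - 1*4) + 128)/(R + g(5)) = ((-218 - 1*4) + 128)/(310 + (-2 - 12*5 - 3*5²)) = ((-218 - 4) + 128)/(310 + (-2 - 60 - 3*25)) = (-222 + 128)/(310 + (-2 - 60 - 75)) = -94/(310 - 137) = -94/173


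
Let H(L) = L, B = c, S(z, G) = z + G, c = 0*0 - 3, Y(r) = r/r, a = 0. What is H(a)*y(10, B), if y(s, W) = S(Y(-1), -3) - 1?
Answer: 0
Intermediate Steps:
Y(r) = 1
c = -3 (c = 0 - 3 = -3)
S(z, G) = G + z
B = -3
y(s, W) = -3 (y(s, W) = (-3 + 1) - 1 = -2 - 1 = -3)
H(a)*y(10, B) = 0*(-3) = 0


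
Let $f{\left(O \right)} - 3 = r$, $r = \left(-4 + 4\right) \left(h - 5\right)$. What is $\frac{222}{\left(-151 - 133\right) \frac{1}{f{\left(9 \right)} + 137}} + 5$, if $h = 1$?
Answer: $- \frac{7415}{71} \approx -104.44$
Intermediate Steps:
$r = 0$ ($r = \left(-4 + 4\right) \left(1 - 5\right) = 0 \left(-4\right) = 0$)
$f{\left(O \right)} = 3$ ($f{\left(O \right)} = 3 + 0 = 3$)
$\frac{222}{\left(-151 - 133\right) \frac{1}{f{\left(9 \right)} + 137}} + 5 = \frac{222}{\left(-151 - 133\right) \frac{1}{3 + 137}} + 5 = \frac{222}{\left(-284\right) \frac{1}{140}} + 5 = \frac{222}{- \frac{71}{35}} + 5 = 222 \left(- \frac{35}{71}\right) + 5 = - \frac{7770}{71} + 5 = - \frac{7415}{71}$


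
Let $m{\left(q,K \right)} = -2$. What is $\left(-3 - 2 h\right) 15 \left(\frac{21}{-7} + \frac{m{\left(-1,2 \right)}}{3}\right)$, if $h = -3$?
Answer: $-165$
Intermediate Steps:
$\left(-3 - 2 h\right) 15 \left(\frac{21}{-7} + \frac{m{\left(-1,2 \right)}}{3}\right) = \left(-3 - -6\right) 15 \left(\frac{21}{-7} - \frac{2}{3}\right) = \left(-3 + 6\right) 15 \left(21 \left(- \frac{1}{7}\right) - \frac{2}{3}\right) = 3 \cdot 15 \left(-3 - \frac{2}{3}\right) = 45 \left(- \frac{11}{3}\right) = -165$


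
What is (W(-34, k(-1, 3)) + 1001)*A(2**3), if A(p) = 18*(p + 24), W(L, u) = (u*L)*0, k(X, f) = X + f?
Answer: 576576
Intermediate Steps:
W(L, u) = 0 (W(L, u) = (L*u)*0 = 0)
A(p) = 432 + 18*p (A(p) = 18*(24 + p) = 432 + 18*p)
(W(-34, k(-1, 3)) + 1001)*A(2**3) = (0 + 1001)*(432 + 18*2**3) = 1001*(432 + 18*8) = 1001*(432 + 144) = 1001*576 = 576576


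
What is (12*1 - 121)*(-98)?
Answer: 10682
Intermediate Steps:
(12*1 - 121)*(-98) = (12 - 121)*(-98) = -109*(-98) = 10682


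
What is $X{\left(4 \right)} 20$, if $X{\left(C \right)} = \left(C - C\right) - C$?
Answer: $-80$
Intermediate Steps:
$X{\left(C \right)} = - C$ ($X{\left(C \right)} = 0 - C = - C$)
$X{\left(4 \right)} 20 = \left(-1\right) 4 \cdot 20 = \left(-4\right) 20 = -80$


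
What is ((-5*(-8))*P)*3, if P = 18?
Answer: 2160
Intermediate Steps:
((-5*(-8))*P)*3 = (-5*(-8)*18)*3 = (40*18)*3 = 720*3 = 2160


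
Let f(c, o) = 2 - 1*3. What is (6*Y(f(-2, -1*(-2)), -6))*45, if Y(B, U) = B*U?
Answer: 1620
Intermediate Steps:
f(c, o) = -1 (f(c, o) = 2 - 3 = -1)
(6*Y(f(-2, -1*(-2)), -6))*45 = (6*(-1*(-6)))*45 = (6*6)*45 = 36*45 = 1620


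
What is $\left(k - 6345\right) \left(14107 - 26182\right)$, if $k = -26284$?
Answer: $393995175$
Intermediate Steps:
$\left(k - 6345\right) \left(14107 - 26182\right) = \left(-26284 - 6345\right) \left(14107 - 26182\right) = \left(-32629\right) \left(-12075\right) = 393995175$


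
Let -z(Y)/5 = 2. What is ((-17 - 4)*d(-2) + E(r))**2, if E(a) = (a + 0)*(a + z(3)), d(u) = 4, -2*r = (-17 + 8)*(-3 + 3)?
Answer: 7056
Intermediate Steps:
r = 0 (r = -(-17 + 8)*(-3 + 3)/2 = -(-9)*0/2 = -1/2*0 = 0)
z(Y) = -10 (z(Y) = -5*2 = -10)
E(a) = a*(-10 + a) (E(a) = (a + 0)*(a - 10) = a*(-10 + a))
((-17 - 4)*d(-2) + E(r))**2 = ((-17 - 4)*4 + 0*(-10 + 0))**2 = (-21*4 + 0*(-10))**2 = (-84 + 0)**2 = (-84)**2 = 7056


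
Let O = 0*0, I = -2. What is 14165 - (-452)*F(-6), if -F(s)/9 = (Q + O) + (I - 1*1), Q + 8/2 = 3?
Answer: 30437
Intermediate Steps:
Q = -1 (Q = -4 + 3 = -1)
O = 0
F(s) = 36 (F(s) = -9*((-1 + 0) + (-2 - 1*1)) = -9*(-1 + (-2 - 1)) = -9*(-1 - 3) = -9*(-4) = 36)
14165 - (-452)*F(-6) = 14165 - (-452)*36 = 14165 - 1*(-16272) = 14165 + 16272 = 30437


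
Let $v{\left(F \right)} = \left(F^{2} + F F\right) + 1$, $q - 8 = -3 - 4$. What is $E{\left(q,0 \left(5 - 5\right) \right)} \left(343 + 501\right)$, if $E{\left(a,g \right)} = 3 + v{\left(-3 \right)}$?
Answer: $18568$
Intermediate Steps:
$q = 1$ ($q = 8 - 7 = 1$)
$v{\left(F \right)} = 1 + 2 F^{2}$ ($v{\left(F \right)} = \left(F^{2} + F^{2}\right) + 1 = 2 F^{2} + 1 = 1 + 2 F^{2}$)
$E{\left(a,g \right)} = 22$ ($E{\left(a,g \right)} = 3 + \left(1 + 2 \left(-3\right)^{2}\right) = 3 + \left(1 + 2 \cdot 9\right) = 3 + \left(1 + 18\right) = 3 + 19 = 22$)
$E{\left(q,0 \left(5 - 5\right) \right)} \left(343 + 501\right) = 22 \left(343 + 501\right) = 22 \cdot 844 = 18568$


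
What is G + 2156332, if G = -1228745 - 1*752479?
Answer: 175108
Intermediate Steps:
G = -1981224 (G = -1228745 - 752479 = -1981224)
G + 2156332 = -1981224 + 2156332 = 175108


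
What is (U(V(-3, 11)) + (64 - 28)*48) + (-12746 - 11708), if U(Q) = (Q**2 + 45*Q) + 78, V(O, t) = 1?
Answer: -22602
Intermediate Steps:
U(Q) = 78 + Q**2 + 45*Q
(U(V(-3, 11)) + (64 - 28)*48) + (-12746 - 11708) = ((78 + 1**2 + 45*1) + (64 - 28)*48) + (-12746 - 11708) = ((78 + 1 + 45) + 36*48) - 24454 = (124 + 1728) - 24454 = 1852 - 24454 = -22602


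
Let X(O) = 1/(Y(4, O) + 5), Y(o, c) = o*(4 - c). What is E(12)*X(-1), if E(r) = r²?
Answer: 144/25 ≈ 5.7600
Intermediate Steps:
X(O) = 1/(21 - 4*O) (X(O) = 1/(4*(4 - O) + 5) = 1/((16 - 4*O) + 5) = 1/(21 - 4*O))
E(12)*X(-1) = 12²*(-1/(-21 + 4*(-1))) = 144*(-1/(-21 - 4)) = 144*(-1/(-25)) = 144*(-1*(-1/25)) = 144*(1/25) = 144/25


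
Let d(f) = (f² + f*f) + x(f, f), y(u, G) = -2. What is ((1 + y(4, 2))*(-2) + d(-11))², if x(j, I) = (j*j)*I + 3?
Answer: 1175056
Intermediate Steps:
x(j, I) = 3 + I*j² (x(j, I) = j²*I + 3 = I*j² + 3 = 3 + I*j²)
d(f) = 3 + f³ + 2*f² (d(f) = (f² + f*f) + (3 + f*f²) = (f² + f²) + (3 + f³) = 2*f² + (3 + f³) = 3 + f³ + 2*f²)
((1 + y(4, 2))*(-2) + d(-11))² = ((1 - 2)*(-2) + (3 + (-11)³ + 2*(-11)²))² = (-1*(-2) + (3 - 1331 + 2*121))² = (2 + (3 - 1331 + 242))² = (2 - 1086)² = (-1084)² = 1175056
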